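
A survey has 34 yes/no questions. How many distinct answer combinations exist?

The 34-cube has 2^34 = 17179869184 vertices.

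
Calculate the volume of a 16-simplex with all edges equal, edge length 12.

Volume = 12^16 · √(17/2^16) / 16! ≈ 142.32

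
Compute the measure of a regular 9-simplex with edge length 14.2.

V_9 = √(10) · 14.2^9 / (9! · 2^(9/2)) ≈ 9040.6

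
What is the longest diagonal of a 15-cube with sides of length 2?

d = √(2² + 2² + ... + 2²) [15 terms] = √(15·2²) = 2√15 ≈ 7.74597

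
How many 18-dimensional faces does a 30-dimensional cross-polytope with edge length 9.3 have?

An n-cross-polytope has 2^(k+1)·C(n,k+1) k-faces. Here 2^19·C(30,19) = 524288·54627300 = 28640437862400.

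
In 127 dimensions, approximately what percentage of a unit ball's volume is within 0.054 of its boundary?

1 - (1-0.054)^127 ≈ 0.999133 ≈ 99.91%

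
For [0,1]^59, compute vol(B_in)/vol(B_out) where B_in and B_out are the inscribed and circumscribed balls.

V_in/V_out = n^(-n/2) = 59^(-59/2) ≈ 5.75262e-53.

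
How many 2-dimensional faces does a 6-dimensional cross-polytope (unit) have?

Each 2-face is the convex hull of 3 vertices, one chosen as ±e_i from each of 3 distinct axes: 2^3·C(6,3) = 160.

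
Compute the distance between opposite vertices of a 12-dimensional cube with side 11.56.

||(11.56,11.56,...,11.56)|| = √(12)·11.56 ≈ 40.045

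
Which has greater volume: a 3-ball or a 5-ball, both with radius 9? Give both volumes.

V_3(9) ≈ 3053.63. V_5(9) ≈ 310821. The 5-ball is larger.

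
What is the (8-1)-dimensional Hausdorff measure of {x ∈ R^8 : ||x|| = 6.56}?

S_8(6.56) = 2·π^(8/2)·(6.56)^7 / Γ(8/2) ≈ 1.69748e+07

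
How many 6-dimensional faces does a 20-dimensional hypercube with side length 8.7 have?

An n-cube has C(n,k)·2^(n-k) k-faces. Here C(20,6)·2^14 = 38760·16384 = 635043840.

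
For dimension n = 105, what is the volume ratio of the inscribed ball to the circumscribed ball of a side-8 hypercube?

Volume scales as r^n, and r_in/r_out = 1/√105, giving (1/√105)^105 ≈ 7.71901e-107.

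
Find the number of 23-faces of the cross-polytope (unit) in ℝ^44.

Number of 23-faces = 2^(23+1) · C(44,23+1) = 16777216 · 1761039350070 = 29545337560624005120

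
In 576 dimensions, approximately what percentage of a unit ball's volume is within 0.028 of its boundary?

1 - (1-0.028)^576 ≈ 0.9999999213 ≈ 99.999992%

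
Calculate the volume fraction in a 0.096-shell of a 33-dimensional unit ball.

1 - (1-0.096)^33 ≈ 0.964227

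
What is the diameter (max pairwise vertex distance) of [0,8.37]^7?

The space diagonal of an n-cube of side s is s√n. Here 8.37·√7 ≈ 22.1449.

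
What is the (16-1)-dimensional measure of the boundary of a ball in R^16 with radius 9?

S = n·V_n(r)/r = 16·V_16(9)/9 (volume-to-surface relation), giving 22876792454961·π^8/280 ≈ 7.7524e+14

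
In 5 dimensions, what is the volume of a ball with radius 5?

Volume = π^{5/2}·(5)^5/Γ(7/2) = 5000·π^2/3 ≈ 16449.3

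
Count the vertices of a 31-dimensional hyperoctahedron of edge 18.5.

The vertices are ±e_1, ..., ±e_31, so there are 2·31 = 62.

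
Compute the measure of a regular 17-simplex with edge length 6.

V_17 = √(18) · 6^17 / (17! · 2^(17/2)) ≈ 0.000557679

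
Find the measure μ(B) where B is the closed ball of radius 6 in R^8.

Volume = π^{8/2}·(6)^8/Γ(5) = 69984·π^4 ≈ 6.81708e+06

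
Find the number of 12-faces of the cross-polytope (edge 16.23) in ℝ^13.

An n-cross-polytope has 2^(k+1)·C(n,k+1) k-faces. Here 2^13·C(13,13) = 8192·1 = 8192.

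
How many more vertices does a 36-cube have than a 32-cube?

The 36-cube has 2^36 = 68719476736 vertices. The 32-cube has 2^32 = 4294967296 vertices. Difference: 68719476736 - 4294967296 = 64424509440.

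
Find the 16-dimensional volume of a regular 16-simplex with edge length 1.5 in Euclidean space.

V = (1.5^16 / 16!) · √((16+1) / 2^16) ≈ 5.05621e-13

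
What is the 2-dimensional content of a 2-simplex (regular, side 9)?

Area = (√3/4) · 9² = 35.074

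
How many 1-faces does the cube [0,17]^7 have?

Each of the 2^7 = 128 vertices has degree 7; total edges = 7·2^7/2 = 448.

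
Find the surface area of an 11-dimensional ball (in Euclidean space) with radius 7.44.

|∂B_11(7.44)| ≈ 1.07703e+10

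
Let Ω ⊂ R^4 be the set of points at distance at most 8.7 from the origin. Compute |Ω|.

The n-ball volume is π^(n/2)·r^n/Γ(n/2+1). With n=4, r=8.7: V ≈ 28271.4.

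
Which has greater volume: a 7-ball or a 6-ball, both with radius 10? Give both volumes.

V_7(10) ≈ 4.72477e+07. V_6(10) ≈ 5.16771e+06. The 7-ball is larger.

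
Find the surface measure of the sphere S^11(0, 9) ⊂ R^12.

S_12(9) = 2·π^(12/2)·(9)^11 / Γ(12/2) = 10460353203·π^6/20 ≈ 5.02824e+11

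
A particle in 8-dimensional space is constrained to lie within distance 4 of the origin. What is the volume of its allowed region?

V_8(4) = π^(8/2) · (4)^8 / Γ(8/2 + 1) = 8192·π^4/3 ≈ 265992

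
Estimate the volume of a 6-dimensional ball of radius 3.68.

Volume = π^{6/2}·(3.68)^6/Γ(4) ≈ 12834.7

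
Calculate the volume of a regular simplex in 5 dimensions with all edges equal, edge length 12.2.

V = (12.2^5 / 5!) · √((5+1) / 2^5) ≈ 975.256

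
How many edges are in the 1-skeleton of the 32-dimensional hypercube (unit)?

An n-cube has n·2^(n-1) edges. With n = 32: 32·2147483648 = 68719476736.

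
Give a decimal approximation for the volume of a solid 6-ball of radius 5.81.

The n-ball volume is π^(n/2)·r^n/Γ(n/2+1). With n=6, r=5.81: V ≈ 198772.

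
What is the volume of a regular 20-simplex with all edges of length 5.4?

For a regular n-simplex with edge a, V = (a^n / n!)·√((n+1)/2^n). With a=5.4, n=20: V ≈ 8.17636e-07.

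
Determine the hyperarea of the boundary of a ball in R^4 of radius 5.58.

The surface area of an n-ball is 2π^(n/2) r^(n-1) / Γ(n/2). For n=4, r=5.58: 3429.51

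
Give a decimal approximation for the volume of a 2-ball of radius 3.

Volume = π^{2/2}·(3)^2/Γ(2) = 9·π ≈ 28.2743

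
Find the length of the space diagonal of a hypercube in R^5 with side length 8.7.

d = √(8.7² + 8.7² + ... + 8.7²) [5 terms] = √(5·8.7²) = 8.7√5 ≈ 19.4538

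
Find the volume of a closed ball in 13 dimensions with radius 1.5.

Volume = π^{13/2}·(1.5)^13/Γ(15/2) = 59049·π^6/320320 ≈ 177.226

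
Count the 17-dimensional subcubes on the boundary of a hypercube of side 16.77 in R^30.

f_17(30-cube) = (30 choose 17) · 2^13 = 981072691200.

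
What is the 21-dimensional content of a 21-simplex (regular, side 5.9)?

V_21 = √(22) · 5.9^21 / (21! · 2^(21/2)) ≈ 9.77113e-07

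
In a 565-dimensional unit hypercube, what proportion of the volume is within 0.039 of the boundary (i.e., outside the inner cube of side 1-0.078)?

Shell fraction = 1 - (1-0.078)^565 ≈ 1 - 1.183e-20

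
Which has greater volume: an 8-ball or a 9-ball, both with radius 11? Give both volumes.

V_8(11) ≈ 8.70021e+08. V_9(11) ≈ 7.77771e+09. The 9-ball is larger.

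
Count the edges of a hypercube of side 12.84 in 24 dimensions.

Number of 1-faces = C(24,1)·2^(24-1) = 24·8388608 = 201326592.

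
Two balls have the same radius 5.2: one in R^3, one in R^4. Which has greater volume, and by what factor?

V_3(5.2) ≈ 588.977, V_4(5.2) ≈ 3608.14. The 4-ball is larger by a factor of 6.126.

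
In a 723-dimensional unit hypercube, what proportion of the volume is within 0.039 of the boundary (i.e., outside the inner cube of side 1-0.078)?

1 - (1 - 2·0.039)^723 = 1 - 0.922^723 ≈ 1 - 3.166e-26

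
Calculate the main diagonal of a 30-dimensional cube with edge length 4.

The space diagonal of an n-cube of side s is s√n. Here 4·√30 ≈ 21.9089.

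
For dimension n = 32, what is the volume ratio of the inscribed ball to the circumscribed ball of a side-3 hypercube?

V_in / V_out = (r_in/r_out)^32 = (1/√32)^32 = 32^(-32/2) ≈ 8.27181e-25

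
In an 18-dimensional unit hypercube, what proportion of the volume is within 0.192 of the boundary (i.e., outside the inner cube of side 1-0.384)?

1 - (1 - 2·0.192)^18 = 1 - 0.616^18 ≈ 0.999837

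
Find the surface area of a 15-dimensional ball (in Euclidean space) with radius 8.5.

S = n·V_n(r)/r = 15·V_15(8.5)/8.5 (volume-to-surface relation), giving 168377826559400929·π^7/8648640 ≈ 5.88012e+13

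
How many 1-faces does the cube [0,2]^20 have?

Number of 1-faces = C(20,1)·2^(20-1) = 20·524288 = 10485760.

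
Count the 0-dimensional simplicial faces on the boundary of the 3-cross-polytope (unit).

Number of 0-faces = 2^(0+1) · C(3,0+1) = 2 · 3 = 6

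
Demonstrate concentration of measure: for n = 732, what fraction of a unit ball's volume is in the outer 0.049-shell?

1 - (1-0.049)^732 ≈ 1 - 1.067e-16 ≈ (100 - 1.11e-14)%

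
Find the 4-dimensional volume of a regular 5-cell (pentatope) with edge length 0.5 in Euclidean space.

V = (0.5^4 / 4!) · √((4+1) / 2^4) ≈ 0.00145577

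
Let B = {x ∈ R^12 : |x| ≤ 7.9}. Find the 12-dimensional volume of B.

V_12(7.9) = π^(12/2) · (7.9)^12 / Γ(12/2 + 1) ≈ 7.89027e+10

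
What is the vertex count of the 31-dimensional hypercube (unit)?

The 31-cube has 2^31 = 2147483648 vertices.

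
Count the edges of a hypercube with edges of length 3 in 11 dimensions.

An n-cube has n·2^(n-1) edges. With n = 11: 11·1024 = 11264.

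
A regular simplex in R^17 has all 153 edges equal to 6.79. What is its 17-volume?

V = (6.79^17 / 17!) · √((17+1) / 2^17) ≈ 0.00456666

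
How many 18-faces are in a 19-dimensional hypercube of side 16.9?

Number of 18-faces = C(19,18) · 2^(19-18) = 19 · 2 = 38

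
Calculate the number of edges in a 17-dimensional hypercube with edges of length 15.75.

The 17-cube has n·2^(n-1) = 17·2^16 = 17·65536 = 1114112 edges.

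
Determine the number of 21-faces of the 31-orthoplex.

An n-cross-polytope has 2^(k+1)·C(n,k+1) k-faces. Here 2^22·C(31,22) = 4194304·20160075 = 84557483212800.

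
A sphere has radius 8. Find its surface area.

S = n·V_n(r)/r = 3·V_3(8)/8 (volume-to-surface relation), giving 4πr² = 4π·(8)² ≈ 804.248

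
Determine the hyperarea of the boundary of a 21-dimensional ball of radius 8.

The surface area of an n-ball is 2π^(n/2) r^(n-1) / Γ(n/2). For n=21, r=8: 2361183241434822606848·π^10/654729075 ≈ 3.37728e+17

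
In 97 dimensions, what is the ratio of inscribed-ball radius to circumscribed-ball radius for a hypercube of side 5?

For an n-cube of any side s, the inradius is s/2 and the circumradius is s√n/2, so the ratio is 1/√97 ≈ 0.101535.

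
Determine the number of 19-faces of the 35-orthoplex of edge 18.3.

Number of 19-faces = 2^(19+1) · C(35,19+1) = 1048576 · 3247943160 = 3405715246940160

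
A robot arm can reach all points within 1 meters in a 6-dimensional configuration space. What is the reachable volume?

Volume = π^{6/2}·(1)^6/Γ(4) = π^3/6 ≈ 5.16771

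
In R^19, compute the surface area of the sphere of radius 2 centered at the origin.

S = n·V_n(r)/r = 19·V_19(2)/2 (volume-to-surface relation), giving 268435456·π^9/34459425 ≈ 232210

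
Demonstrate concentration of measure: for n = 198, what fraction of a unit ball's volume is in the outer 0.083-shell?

1 - (1-0.083)^198 ≈ 0.9999999646 ≈ 99.999996%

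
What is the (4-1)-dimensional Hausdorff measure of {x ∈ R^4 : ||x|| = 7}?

S_4(7) = 2·π^(4/2)·(7)^3 / Γ(4/2) = 686·π^2 ≈ 6770.55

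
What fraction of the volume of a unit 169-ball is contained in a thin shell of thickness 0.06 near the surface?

1 - (1-0.06)^169 ≈ 0.999971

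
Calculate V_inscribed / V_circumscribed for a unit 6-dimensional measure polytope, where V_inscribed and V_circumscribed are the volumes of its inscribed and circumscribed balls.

Volume scales as r^n, and r_in/r_out = 1/√6, giving (1/√6)^6 ≈ 0.00462963.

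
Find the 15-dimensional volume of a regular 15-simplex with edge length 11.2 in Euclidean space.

Volume = 11.2^15 · √(16/2^15) / 15! ≈ 92.4923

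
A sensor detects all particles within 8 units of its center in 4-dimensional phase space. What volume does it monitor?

V_4(8) = π^(4/2) · (8)^4 / Γ(4/2 + 1) = 2048·π^2 ≈ 20212.9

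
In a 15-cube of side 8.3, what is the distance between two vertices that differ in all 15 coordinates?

d = √(8.3² + 8.3² + ... + 8.3²) [15 terms] = √(15·8.3²) = 8.3√15 ≈ 32.1458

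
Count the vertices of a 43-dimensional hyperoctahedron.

The 43-dimensional cross-polytope has 2n = 2·43 = 86 vertices.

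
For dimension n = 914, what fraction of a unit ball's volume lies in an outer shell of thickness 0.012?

1 - (1-0.012)^914 ≈ 0.999984 ≈ 99.998386%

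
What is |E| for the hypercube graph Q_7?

Each of the 2^7 = 128 vertices has degree 7; total edges = 7·2^7/2 = 448.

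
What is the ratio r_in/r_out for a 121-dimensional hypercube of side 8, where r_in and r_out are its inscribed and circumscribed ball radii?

Ratio = (s/2)/(s√121/2) = 121^(-1/2) ≈ 0.0909091.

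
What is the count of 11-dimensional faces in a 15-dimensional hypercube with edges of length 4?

f_11(15-cube) = (15 choose 11) · 2^4 = 21840.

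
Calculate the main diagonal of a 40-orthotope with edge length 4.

d = √(4² + 4² + ... + 4²) [40 terms] = √(40·4²) = 4√40 ≈ 25.2982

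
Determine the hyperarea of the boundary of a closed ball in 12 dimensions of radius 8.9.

The surface area of an n-ball is 2π^(n/2) r^(n-1) / Γ(n/2). For n=12, r=8.9: 4.4467e+11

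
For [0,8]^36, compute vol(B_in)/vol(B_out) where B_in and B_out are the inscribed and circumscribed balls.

The radii are 8/2 and 8√36/2, so the volume ratio is (1/√36)^36 = 36^{-36/2} ≈ 9.69516e-29.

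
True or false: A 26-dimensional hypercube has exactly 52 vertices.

False. The 26-cube has 2^26 = 67108864 vertices.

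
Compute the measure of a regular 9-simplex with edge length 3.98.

V = (3.98^9 / 9!) · √((9+1) / 2^9) ≈ 0.096505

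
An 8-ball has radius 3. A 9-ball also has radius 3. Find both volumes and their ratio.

V_8(3.0) ≈ 26629.2. V_9(3.0) ≈ 64924.6. Ratio V_8/V_9 ≈ 0.4102.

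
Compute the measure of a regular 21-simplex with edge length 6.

Volume = 6^21 · √(22/2^21) / 21! ≈ 1.39068e-06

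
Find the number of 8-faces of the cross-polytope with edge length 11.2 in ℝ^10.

An n-cross-polytope has 2^(k+1)·C(n,k+1) k-faces. Here 2^9·C(10,9) = 512·10 = 5120.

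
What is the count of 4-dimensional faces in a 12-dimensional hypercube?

Choose 4 of 12 axes to span the face (C(12,4) = 495 ways), then fix each of the remaining 8 coordinates at one of its two extreme values (2^8 = 256 ways): 495·256 = 126720.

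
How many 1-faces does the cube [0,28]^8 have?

An n-cube has n·2^(n-1) edges. With n = 8: 8·128 = 1024.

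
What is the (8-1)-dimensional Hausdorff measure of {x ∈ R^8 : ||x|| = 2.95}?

|∂B_8(2.95)| ≈ 63129.5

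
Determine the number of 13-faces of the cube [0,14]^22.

f_13(22-cube) = (22 choose 13) · 2^9 = 254679040.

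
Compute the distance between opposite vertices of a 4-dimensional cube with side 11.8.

||(11.8,11.8,...,11.8)|| = √(4)·11.8 = 23.6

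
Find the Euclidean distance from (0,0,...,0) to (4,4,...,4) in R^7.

d = √(4² + 4² + ... + 4²) [7 terms] = √(7·4²) = 4√7 ≈ 10.583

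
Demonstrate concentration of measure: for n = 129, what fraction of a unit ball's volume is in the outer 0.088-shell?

1 - (1-0.088)^129 ≈ 0.999993 ≈ 99.999309%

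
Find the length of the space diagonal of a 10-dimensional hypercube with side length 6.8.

The space diagonal of an n-cube of side s is s√n. Here 6.8·√10 ≈ 21.5035.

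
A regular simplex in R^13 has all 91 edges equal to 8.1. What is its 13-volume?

V_13 = √(14) · 8.1^13 / (13! · 2^(13/2)) ≈ 4.28937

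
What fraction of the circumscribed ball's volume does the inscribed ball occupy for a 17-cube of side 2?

The radii are 2/2 and 2√17/2, so the volume ratio is (1/√17)^17 = 17^{-17/2} ≈ 3.47684e-11.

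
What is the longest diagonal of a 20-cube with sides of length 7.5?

||(7.5,7.5,...,7.5)|| = √(20)·7.5 ≈ 33.541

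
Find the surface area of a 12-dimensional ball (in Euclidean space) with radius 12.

|∂B_12(12)| = 61917364224·π^6/5 ≈ 1.19053e+13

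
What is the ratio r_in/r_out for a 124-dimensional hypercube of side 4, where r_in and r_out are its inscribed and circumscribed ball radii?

For an n-cube of any side s, the inradius is s/2 and the circumradius is s√n/2, so the ratio is 1/√124 ≈ 0.0898027.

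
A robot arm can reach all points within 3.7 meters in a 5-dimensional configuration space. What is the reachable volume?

Volume = π^{5/2}·(3.7)^5/Γ(7/2) ≈ 3650.12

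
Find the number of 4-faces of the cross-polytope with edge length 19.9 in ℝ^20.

Each 4-face is the convex hull of 5 vertices, one chosen as ±e_i from each of 5 distinct axes: 2^5·C(20,5) = 496128.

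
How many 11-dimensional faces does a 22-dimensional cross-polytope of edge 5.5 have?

Each 11-face is the convex hull of 12 vertices, one chosen as ±e_i from each of 12 distinct axes: 2^12·C(22,12) = 2648662016.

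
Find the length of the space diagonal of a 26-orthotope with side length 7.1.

The space diagonal of an n-cube of side s is s√n. Here 7.1·√26 ≈ 36.203.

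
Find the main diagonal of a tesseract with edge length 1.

The space diagonal of an n-cube of side s is s√n. Here 1·√4 = 2.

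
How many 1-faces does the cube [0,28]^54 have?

Each of the 2^54 = 18014398509481984 vertices has degree 54; total edges = 54·2^54/2 = 486388759756013568.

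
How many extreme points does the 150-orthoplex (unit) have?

The vertices are ±e_1, ..., ±e_150, so there are 2·150 = 300.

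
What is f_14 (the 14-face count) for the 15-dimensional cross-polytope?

Each 14-face is the convex hull of 15 vertices, one chosen as ±e_i from each of 15 distinct axes: 2^15·C(15,15) = 32768.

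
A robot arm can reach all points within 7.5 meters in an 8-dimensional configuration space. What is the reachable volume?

V = 854296875·π^4/2048 ≈ 4.0633e+07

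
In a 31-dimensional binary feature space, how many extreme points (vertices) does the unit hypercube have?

The 31-cube has 2^31 = 2147483648 vertices.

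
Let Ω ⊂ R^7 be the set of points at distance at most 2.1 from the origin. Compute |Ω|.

Volume = π^{7/2}·(2.1)^7/Γ(9/2) ≈ 850.972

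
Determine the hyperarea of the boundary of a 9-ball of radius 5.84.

S_9(5.84) = 2·π^(9/2)·(5.84)^8 / Γ(9/2) ≈ 4.01664e+07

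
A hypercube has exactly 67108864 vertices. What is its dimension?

The n-cube has 2^n vertices, and 67108864 = 2^26, so n = 26.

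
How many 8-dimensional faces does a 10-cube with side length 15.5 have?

Number of 8-faces = C(10,8) · 2^(10-8) = 45 · 4 = 180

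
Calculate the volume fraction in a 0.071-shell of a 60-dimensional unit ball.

V(inner)/V(outer) = ((1-0.071)/1)^60 ≈ 0.01205, so the shell fraction is 0.987951.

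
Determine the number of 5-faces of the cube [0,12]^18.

f_5(18-cube) = (18 choose 5) · 2^13 = 70189056.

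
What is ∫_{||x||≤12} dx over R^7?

V = 191102976·π^3/35 ≈ 1.69297e+08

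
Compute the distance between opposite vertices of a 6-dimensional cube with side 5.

The space diagonal of an n-cube of side s is s√n. Here 5·√6 ≈ 12.2474.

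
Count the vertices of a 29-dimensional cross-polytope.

An n-cross-polytope has 2n vertices; here n = 29, giving 58.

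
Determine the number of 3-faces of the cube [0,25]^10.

An n-cube has C(n,k)·2^(n-k) k-faces. Here C(10,3)·2^7 = 120·128 = 15360.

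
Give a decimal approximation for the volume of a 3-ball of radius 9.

V = 972·π ≈ 3053.63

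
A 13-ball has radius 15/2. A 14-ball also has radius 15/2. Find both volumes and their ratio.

V_13(7.5) ≈ 2.1634e+11. V_14(7.5) ≈ 1.06777e+12. Ratio V_13/V_14 ≈ 0.2026.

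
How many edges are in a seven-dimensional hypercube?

Number of 1-faces = C(7,1) · 2^(7-1) = 7 · 64 = 448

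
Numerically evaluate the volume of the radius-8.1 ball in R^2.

V_2(8.1) = π^(2/2) · (8.1)^2 / Γ(2/2 + 1) ≈ 206.12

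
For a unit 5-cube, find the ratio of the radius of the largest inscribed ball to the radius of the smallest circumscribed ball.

r_in / r_out = (1/2) / (1√5/2) = 1/√5 ≈ 0.447214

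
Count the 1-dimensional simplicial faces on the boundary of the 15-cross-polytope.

f_1(15-orthoplex) = 2^2 · (15 choose 2) = 420.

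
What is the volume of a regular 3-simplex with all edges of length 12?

Volume = (√2/12) · 12³ = 203.647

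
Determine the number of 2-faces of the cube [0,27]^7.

An n-cube has C(n,k)·2^(n-k) k-faces. Here C(7,2)·2^5 = 21·32 = 672.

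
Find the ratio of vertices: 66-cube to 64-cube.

The 66-cube has 2^66 = 73786976294838206464 vertices. The 64-cube has 2^64 = 18446744073709551616 vertices. Ratio: 73786976294838206464/18446744073709551616 = 4.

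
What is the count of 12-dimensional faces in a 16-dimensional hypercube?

f_12(16-cube) = (16 choose 12) · 2^4 = 29120.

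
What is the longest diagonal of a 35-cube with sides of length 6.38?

The space diagonal of an n-cube of side s is s√n. Here 6.38·√35 ≈ 37.7446.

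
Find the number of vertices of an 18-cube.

Each vertex is a binary string of length 18, so there are 2^18 = 262144.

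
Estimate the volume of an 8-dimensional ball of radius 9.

V = 14348907·π^4/8 ≈ 1.74714e+08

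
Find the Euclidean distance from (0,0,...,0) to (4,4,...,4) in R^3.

d = √(4² + 4² + ... + 4²) [3 terms] = √(3·4²) = 4√3 ≈ 6.9282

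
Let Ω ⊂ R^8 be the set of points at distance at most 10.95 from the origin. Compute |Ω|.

The n-ball volume is π^(n/2)·r^n/Γ(n/2+1). With n=8, r=10.95: V ≈ 8.38883e+08.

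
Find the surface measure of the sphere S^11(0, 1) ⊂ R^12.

|∂B_12(1)| = π^6/60 ≈ 16.0232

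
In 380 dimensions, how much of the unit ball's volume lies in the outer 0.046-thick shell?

V(inner)/V(outer) = ((1-0.046)/1)^380 ≈ 1.692e-08, so the shell fraction is 0.9999999831.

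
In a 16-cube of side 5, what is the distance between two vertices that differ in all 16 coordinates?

The space diagonal of an n-cube of side s is s√n. Here 5·√16 = 20.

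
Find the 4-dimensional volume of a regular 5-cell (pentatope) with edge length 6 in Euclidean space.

V = (6^4 / 4!) · √((4+1) / 2^4) ≈ 30.1869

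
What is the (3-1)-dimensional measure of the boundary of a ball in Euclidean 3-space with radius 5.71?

The surface area of an n-ball is 2π^(n/2) r^(n-1) / Γ(n/2). For n=3, r=5.71: 4πr² = 4π·(5.71)² ≈ 409.715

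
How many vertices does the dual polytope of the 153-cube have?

The vertices are ±e_1, ..., ±e_153, so there are 2·153 = 306.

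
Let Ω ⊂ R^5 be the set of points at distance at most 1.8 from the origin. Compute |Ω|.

V_5(1.8) = π^(5/2) · (1.8)^5 / Γ(5/2 + 1) ≈ 99.4629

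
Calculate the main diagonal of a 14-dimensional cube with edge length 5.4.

Diagonal = √14 · 5.4 ≈ 20.2049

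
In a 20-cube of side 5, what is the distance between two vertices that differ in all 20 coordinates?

||(5,5,...,5)|| = √(20)·5 ≈ 22.3607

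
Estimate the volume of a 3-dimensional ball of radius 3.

V = 36·π ≈ 113.097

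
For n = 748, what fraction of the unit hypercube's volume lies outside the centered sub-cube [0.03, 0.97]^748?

1 - (1 - 2·0.03)^748 = 1 - 0.94^748 ≈ 1 - 7.937e-21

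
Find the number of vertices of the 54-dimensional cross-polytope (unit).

The 54-dimensional cross-polytope has 2n = 2·54 = 108 vertices.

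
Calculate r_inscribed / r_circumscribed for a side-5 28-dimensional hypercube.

For an n-cube of any side s, the inradius is s/2 and the circumradius is s√n/2, so the ratio is 1/√28 ≈ 0.188982.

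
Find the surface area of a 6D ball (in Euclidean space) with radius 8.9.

S_6(8.9) = 2·π^(6/2)·(8.9)^5 / Γ(6/2) ≈ 1.73141e+06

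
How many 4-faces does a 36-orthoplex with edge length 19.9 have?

f_4(36-orthoplex) = 2^5 · (36 choose 5) = 12063744.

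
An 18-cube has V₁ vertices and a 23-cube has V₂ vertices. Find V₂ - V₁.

V₁ = 2^18 = 262144. V₂ = 2^23 = 8388608. V₂ - V₁ = 8126464.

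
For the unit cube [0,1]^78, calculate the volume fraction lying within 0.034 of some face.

Shell fraction = 1 - (1-0.068)^78 ≈ 0.995884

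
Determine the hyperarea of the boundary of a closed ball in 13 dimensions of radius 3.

S_13(3) = 2·π^(13/2)·(3)^12 / Γ(13/2) = 2519424·π^6/385 ≈ 6.29129e+06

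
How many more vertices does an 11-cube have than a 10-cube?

The 11-cube has 2^11 = 2048 vertices. The 10-cube has 2^10 = 1024 vertices. Difference: 2048 - 1024 = 1024.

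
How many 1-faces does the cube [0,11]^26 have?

An n-cube has n·2^(n-1) edges. With n = 26: 26·33554432 = 872415232.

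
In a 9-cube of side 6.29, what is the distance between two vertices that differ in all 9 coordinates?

d = √(6.29² + 6.29² + ... + 6.29²) [9 terms] = √(9·6.29²) = 6.29√9 = 18.87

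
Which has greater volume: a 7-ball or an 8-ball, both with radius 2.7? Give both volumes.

V_7(2.7) ≈ 4942.27. V_8(2.7) ≈ 11463. The 8-ball is larger.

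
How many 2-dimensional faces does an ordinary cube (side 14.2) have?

Choose 2 of 3 axes to span the face (C(3,2) = 3 ways), then fix each of the remaining 1 coordinate at one of its two extreme values (2^1 = 2 ways): 3·2 = 6.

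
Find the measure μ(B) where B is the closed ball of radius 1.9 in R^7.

Volume = π^{7/2}·(1.9)^7/Γ(9/2) ≈ 422.333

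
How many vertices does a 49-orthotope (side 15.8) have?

The 49-cube has 2^49 = 562949953421312 vertices.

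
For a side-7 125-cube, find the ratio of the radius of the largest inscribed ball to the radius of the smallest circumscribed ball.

For an n-cube of any side s, the inradius is s/2 and the circumradius is s√n/2, so the ratio is 1/√125 ≈ 0.0894427.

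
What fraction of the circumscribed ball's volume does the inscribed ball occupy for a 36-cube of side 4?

V_in / V_out = (r_in/r_out)^36 = (1/√36)^36 = 36^(-36/2) ≈ 9.69516e-29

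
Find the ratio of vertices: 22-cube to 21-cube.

The 22-cube has 2^22 = 4194304 vertices. The 21-cube has 2^21 = 2097152 vertices. Ratio: 4194304/2097152 = 2.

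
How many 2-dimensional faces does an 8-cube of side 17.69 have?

Number of 2-faces = C(8,2) · 2^(8-2) = 28 · 64 = 1792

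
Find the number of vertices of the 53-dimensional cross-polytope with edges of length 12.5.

The 53-dimensional cross-polytope has 2n = 2·53 = 106 vertices.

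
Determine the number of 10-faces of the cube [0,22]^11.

Number of 10-faces = C(11,10) · 2^(11-10) = 11 · 2 = 22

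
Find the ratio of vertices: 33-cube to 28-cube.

The 33-cube has 2^33 = 8589934592 vertices. The 28-cube has 2^28 = 268435456 vertices. Ratio: 8589934592/268435456 = 32.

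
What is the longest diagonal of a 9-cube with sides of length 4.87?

||(4.87,4.87,...,4.87)|| = √(9)·4.87 = 14.61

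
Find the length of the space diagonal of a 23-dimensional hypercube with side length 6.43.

Diagonal = √23 · 6.43 ≈ 30.8372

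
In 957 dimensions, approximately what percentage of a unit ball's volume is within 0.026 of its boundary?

1 - (1-0.026)^957 ≈ 1 - 1.124e-11 ≈ (100 - 1.12e-09)%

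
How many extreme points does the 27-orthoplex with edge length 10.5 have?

Number of vertices = 2n = 54.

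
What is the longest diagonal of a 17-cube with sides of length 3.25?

d = √(3.25² + 3.25² + ... + 3.25²) [17 terms] = √(17·3.25²) = 3.25√17 ≈ 13.4001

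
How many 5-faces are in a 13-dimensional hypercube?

Choose 5 of 13 axes to span the face (C(13,5) = 1287 ways), then fix each of the remaining 8 coordinates at one of its two extreme values (2^8 = 256 ways): 1287·256 = 329472.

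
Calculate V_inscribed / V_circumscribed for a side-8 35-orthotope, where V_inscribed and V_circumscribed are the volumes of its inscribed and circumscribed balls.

The radii are 8/2 and 8√35/2, so the volume ratio is (1/√35)^35 = 35^{-35/2} ≈ 9.52378e-28.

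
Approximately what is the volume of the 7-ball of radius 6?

The n-ball volume is π^(n/2)·r^n/Γ(n/2+1). With n=7, r=6: V = 1492992·π^3/35 ≈ 1.32263e+06.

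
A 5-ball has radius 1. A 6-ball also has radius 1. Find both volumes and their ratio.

V_5(1) ≈ 5.26379. V_6(1) ≈ 5.16771. Ratio V_5/V_6 ≈ 1.019.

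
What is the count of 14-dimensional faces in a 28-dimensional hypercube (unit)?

f_14(28-cube) = (28 choose 14) · 2^14 = 657270374400.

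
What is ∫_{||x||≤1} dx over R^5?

V = 8·π^2/15 ≈ 5.26379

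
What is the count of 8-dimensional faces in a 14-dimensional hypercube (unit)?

Choose 8 of 14 axes to span the face (C(14,8) = 3003 ways), then fix each of the remaining 6 coordinates at one of its two extreme values (2^6 = 64 ways): 3003·64 = 192192.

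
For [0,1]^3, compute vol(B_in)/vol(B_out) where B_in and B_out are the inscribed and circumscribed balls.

Volume scales as r^n, and r_in/r_out = 1/√3, giving (1/√3)^3 ≈ 0.19245.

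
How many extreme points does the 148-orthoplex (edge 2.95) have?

Number of vertices = 2n = 296.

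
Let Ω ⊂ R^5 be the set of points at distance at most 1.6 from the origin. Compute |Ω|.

Volume = π^{5/2}·(1.6)^5/Γ(7/2) ≈ 55.1948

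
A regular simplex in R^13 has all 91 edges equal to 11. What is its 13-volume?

Volume = 11^13 · √(14/2^13) / 13! ≈ 229.189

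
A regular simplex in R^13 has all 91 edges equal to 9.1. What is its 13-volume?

For a regular n-simplex with edge a, V = (a^n / n!)·√((n+1)/2^n). With a=9.1, n=13: V ≈ 19.4817.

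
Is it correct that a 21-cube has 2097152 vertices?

True. The 21-cube has 2^21 = 2097152 vertices.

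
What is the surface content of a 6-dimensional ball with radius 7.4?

The surface area of an n-ball is 2π^(n/2) r^(n-1) / Γ(n/2). For n=6, r=7.4: 688031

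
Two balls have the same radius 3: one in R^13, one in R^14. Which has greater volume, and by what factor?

V_13(3) ≈ 1.45184e+06, V_14(3) ≈ 2.86626e+06. The 14-ball is larger by a factor of 1.974.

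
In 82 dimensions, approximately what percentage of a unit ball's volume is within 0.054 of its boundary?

1 - (1-0.054)^82 ≈ 0.989454 ≈ 98.95%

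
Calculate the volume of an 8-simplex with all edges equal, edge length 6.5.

V = (6.5^8 / 8!) · √((8+1) / 2^8) ≈ 14.8179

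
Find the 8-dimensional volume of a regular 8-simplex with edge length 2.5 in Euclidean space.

For a regular n-simplex with edge a, V = (a^n / n!)·√((n+1)/2^n). With a=2.5, n=8: V ≈ 0.00709579.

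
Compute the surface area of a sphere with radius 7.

|∂B_3(7)| = 4πr² = 4π·(7)² ≈ 615.752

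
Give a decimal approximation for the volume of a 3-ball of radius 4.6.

The n-ball volume is π^(n/2)·r^n/Γ(n/2+1). With n=3, r=4.6: V ≈ 407.72.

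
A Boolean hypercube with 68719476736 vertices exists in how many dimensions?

Since 2^n = 68719476736, we have n = 36.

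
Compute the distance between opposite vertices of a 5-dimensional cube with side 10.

The space diagonal of an n-cube of side s is s√n. Here 10·√5 ≈ 22.3607.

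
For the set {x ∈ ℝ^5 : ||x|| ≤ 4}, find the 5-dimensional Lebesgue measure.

V = 8192·π^2/15 ≈ 5390.12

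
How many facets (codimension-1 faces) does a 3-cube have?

f_2(3-cube) = (3 choose 2) · 2^1 = 6.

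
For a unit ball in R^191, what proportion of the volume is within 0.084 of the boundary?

V(inner)/V(outer) = ((1-0.084)/1)^191 ≈ 5.273e-08, so the shell fraction is 0.9999999473.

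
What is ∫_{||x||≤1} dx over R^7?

V = 16·π^3/105 ≈ 4.72477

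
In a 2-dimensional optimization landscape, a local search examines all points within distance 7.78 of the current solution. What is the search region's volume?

The n-ball volume is π^(n/2)·r^n/Γ(n/2+1). With n=2, r=7.78: V ≈ 190.156.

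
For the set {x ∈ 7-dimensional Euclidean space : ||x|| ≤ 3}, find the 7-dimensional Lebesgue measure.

V_7(3) = π^(7/2) · (3)^7 / Γ(7/2 + 1) = 11664·π^3/35 ≈ 10333.1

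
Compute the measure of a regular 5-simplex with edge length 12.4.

V = (12.4^5 / 5!) · √((5+1) / 2^5) ≈ 1057.86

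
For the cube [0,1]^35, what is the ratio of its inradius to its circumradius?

r_in = 1/2 (half the side); r_out = 1√35/2 (half the diagonal). Ratio = 1/√35 ≈ 0.169031.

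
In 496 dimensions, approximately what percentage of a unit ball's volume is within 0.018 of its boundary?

1 - (1-0.018)^496 ≈ 0.999878 ≈ 99.9878%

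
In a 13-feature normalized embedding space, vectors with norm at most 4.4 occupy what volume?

Volume = π^{13/2}·(4.4)^13/Γ(15/2) ≈ 2.10973e+08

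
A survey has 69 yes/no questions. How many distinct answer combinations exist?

Each vertex is a binary string of length 69, so there are 2^69 = 590295810358705651712.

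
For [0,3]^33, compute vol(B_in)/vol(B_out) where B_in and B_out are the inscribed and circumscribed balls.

V_in / V_out = (r_in/r_out)^33 = (1/√33)^33 = 33^(-33/2) ≈ 8.80076e-26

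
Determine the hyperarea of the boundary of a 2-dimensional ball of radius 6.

|∂B_2(6)| = 2πr = 2π·6 ≈ 37.6991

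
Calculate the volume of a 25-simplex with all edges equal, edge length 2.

For a regular n-simplex with edge a, V = (a^n / n!)·√((n+1)/2^n). With a=2, n=25: V ≈ 1.90421e-21.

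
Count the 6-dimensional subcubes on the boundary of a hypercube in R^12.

Number of 6-faces = C(12,6) · 2^(12-6) = 924 · 64 = 59136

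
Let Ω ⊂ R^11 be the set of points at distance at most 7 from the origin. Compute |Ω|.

The n-ball volume is π^(n/2)·r^n/Γ(n/2+1). With n=11, r=7: V = 18078415936·π^5/1485 ≈ 3.72549e+09.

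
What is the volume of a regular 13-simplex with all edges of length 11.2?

V_13 = √(14) · 11.2^13 / (13! · 2^(13/2)) ≈ 289.683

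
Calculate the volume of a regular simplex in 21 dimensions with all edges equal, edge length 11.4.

For a regular n-simplex with edge a, V = (a^n / n!)·√((n+1)/2^n). With a=11.4, n=21: V ≈ 0.99324.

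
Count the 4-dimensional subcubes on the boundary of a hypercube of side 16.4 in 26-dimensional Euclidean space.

f_4(26-cube) = (26 choose 4) · 2^22 = 62704844800.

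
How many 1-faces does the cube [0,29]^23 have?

Each of the 2^23 = 8388608 vertices has degree 23; total edges = 23·2^23/2 = 96468992.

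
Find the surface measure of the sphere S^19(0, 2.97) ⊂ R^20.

S_20(2.97) = 2·π^(20/2)·(2.97)^19 / Γ(20/2) ≈ 4.95608e+08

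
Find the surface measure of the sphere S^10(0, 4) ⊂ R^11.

|∂B_11(4)| = 67108864·π^5/945 ≈ 2.17319e+07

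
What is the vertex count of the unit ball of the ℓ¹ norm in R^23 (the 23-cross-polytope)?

The 23-dimensional cross-polytope has 2n = 2·23 = 46 vertices.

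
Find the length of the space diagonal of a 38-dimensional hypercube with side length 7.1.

Diagonal = √38 · 7.1 ≈ 43.7673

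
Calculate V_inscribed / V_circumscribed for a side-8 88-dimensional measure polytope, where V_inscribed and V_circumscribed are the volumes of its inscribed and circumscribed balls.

V_in / V_out = (r_in/r_out)^88 = (1/√88)^88 = 88^(-88/2) ≈ 2.7718e-86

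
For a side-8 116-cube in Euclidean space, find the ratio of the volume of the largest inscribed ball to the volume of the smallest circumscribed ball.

V_in / V_out = (r_in/r_out)^116 = (1/√116)^116 = 116^(-116/2) ≈ 1.82573e-120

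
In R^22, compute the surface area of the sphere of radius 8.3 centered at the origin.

The surface area of an n-ball is 2π^(n/2) r^(n-1) / Γ(n/2). For n=22, r=8.3: 3.24008e+18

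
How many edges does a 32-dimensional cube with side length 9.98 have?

An n-cube has n·2^(n-1) edges. With n = 32: 32·2147483648 = 68719476736.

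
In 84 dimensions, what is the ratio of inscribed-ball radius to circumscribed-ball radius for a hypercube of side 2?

For an n-cube of any side s, the inradius is s/2 and the circumradius is s√n/2, so the ratio is 1/√84 ≈ 0.109109.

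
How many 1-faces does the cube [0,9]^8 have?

Each of the 2^8 = 256 vertices has degree 8; total edges = 8·2^8/2 = 1024.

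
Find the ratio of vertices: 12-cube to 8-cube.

The 12-cube has 2^12 = 4096 vertices. The 8-cube has 2^8 = 256 vertices. Ratio: 4096/256 = 16.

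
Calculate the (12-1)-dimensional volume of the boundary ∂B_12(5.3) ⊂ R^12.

The surface area of an n-ball is 2π^(n/2) r^(n-1) / Γ(n/2). For n=12, r=5.3: 1.48519e+09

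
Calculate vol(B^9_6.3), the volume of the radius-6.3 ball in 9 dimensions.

The n-ball volume is π^(n/2)·r^n/Γ(n/2+1). With n=9, r=6.3: V ≈ 5.15683e+07.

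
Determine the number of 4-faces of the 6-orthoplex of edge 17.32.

An n-cross-polytope has 2^(k+1)·C(n,k+1) k-faces. Here 2^5·C(6,5) = 32·6 = 192.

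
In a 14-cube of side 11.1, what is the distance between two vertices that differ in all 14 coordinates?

||(11.1,11.1,...,11.1)|| = √(14)·11.1 ≈ 41.5324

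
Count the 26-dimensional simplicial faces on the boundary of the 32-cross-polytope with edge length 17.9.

Number of 26-faces = 2^(26+1) · C(32,26+1) = 134217728 · 201376 = 27028229193728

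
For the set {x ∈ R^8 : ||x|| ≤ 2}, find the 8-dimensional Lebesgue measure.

V = 32·π^4/3 ≈ 1039.03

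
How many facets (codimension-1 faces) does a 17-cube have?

Choose 16 of 17 axes to span the face (C(17,16) = 17 ways), then fix each of the remaining 1 coordinate at one of its two extreme values (2^1 = 2 ways): 17·2 = 34.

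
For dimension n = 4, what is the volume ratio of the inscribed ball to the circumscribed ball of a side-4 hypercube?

Volume scales as r^n, and r_in/r_out = 1/√4, giving (1/√4)^4 ≈ 0.0625.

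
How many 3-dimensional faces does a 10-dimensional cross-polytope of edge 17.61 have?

f_3(10-orthoplex) = 2^4 · (10 choose 4) = 3360.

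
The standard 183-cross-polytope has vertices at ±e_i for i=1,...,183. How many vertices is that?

The 183-dimensional cross-polytope has 2n = 2·183 = 366 vertices.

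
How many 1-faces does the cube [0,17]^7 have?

Number of 1-faces = C(7,1)·2^(7-1) = 7·64 = 448.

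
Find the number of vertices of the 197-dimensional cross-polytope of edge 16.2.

The 197-dimensional cross-polytope has 2n = 2·197 = 394 vertices.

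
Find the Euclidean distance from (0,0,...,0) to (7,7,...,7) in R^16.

Diagonal = √16 · 7 = 28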